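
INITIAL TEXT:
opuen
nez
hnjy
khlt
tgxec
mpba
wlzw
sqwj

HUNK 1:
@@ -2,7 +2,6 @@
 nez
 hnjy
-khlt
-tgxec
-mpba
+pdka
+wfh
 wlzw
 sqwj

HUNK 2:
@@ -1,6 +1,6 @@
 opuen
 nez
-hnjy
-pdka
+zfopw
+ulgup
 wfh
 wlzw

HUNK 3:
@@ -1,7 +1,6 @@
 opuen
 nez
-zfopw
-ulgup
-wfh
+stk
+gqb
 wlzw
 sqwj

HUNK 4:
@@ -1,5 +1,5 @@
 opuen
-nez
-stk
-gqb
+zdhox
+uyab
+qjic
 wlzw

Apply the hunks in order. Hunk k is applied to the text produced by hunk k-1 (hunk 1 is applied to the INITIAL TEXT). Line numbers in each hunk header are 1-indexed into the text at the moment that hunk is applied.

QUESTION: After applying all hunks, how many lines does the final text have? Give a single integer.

Answer: 6

Derivation:
Hunk 1: at line 2 remove [khlt,tgxec,mpba] add [pdka,wfh] -> 7 lines: opuen nez hnjy pdka wfh wlzw sqwj
Hunk 2: at line 1 remove [hnjy,pdka] add [zfopw,ulgup] -> 7 lines: opuen nez zfopw ulgup wfh wlzw sqwj
Hunk 3: at line 1 remove [zfopw,ulgup,wfh] add [stk,gqb] -> 6 lines: opuen nez stk gqb wlzw sqwj
Hunk 4: at line 1 remove [nez,stk,gqb] add [zdhox,uyab,qjic] -> 6 lines: opuen zdhox uyab qjic wlzw sqwj
Final line count: 6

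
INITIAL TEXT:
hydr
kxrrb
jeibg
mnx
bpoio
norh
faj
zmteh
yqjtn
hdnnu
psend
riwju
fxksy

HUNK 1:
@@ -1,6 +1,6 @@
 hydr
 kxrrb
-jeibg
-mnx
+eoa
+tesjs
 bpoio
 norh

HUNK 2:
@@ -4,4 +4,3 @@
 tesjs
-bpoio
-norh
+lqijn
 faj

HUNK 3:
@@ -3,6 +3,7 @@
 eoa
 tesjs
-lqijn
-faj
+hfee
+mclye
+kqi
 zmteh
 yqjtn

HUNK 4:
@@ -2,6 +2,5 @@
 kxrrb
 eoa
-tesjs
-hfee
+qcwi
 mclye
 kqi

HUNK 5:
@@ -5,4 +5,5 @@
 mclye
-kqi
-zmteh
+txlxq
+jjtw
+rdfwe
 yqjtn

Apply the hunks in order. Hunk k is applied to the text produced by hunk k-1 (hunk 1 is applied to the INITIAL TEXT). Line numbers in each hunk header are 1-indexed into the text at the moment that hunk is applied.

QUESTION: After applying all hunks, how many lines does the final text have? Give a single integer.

Hunk 1: at line 1 remove [jeibg,mnx] add [eoa,tesjs] -> 13 lines: hydr kxrrb eoa tesjs bpoio norh faj zmteh yqjtn hdnnu psend riwju fxksy
Hunk 2: at line 4 remove [bpoio,norh] add [lqijn] -> 12 lines: hydr kxrrb eoa tesjs lqijn faj zmteh yqjtn hdnnu psend riwju fxksy
Hunk 3: at line 3 remove [lqijn,faj] add [hfee,mclye,kqi] -> 13 lines: hydr kxrrb eoa tesjs hfee mclye kqi zmteh yqjtn hdnnu psend riwju fxksy
Hunk 4: at line 2 remove [tesjs,hfee] add [qcwi] -> 12 lines: hydr kxrrb eoa qcwi mclye kqi zmteh yqjtn hdnnu psend riwju fxksy
Hunk 5: at line 5 remove [kqi,zmteh] add [txlxq,jjtw,rdfwe] -> 13 lines: hydr kxrrb eoa qcwi mclye txlxq jjtw rdfwe yqjtn hdnnu psend riwju fxksy
Final line count: 13

Answer: 13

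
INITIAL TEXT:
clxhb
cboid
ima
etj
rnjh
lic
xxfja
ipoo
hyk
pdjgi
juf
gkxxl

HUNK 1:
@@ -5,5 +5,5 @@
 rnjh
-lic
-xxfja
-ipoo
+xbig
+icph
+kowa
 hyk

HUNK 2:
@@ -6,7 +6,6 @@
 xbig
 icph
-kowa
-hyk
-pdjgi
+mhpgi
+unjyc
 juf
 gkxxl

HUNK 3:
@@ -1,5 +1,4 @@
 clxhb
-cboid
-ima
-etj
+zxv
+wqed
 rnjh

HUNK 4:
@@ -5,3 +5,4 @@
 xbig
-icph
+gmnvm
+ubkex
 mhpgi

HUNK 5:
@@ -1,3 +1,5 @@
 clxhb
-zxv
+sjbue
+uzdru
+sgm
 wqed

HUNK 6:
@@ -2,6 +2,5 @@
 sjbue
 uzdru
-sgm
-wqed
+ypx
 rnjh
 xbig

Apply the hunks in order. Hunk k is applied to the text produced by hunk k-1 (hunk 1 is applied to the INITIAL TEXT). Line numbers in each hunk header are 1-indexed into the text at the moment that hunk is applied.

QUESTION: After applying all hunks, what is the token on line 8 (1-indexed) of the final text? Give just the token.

Answer: ubkex

Derivation:
Hunk 1: at line 5 remove [lic,xxfja,ipoo] add [xbig,icph,kowa] -> 12 lines: clxhb cboid ima etj rnjh xbig icph kowa hyk pdjgi juf gkxxl
Hunk 2: at line 6 remove [kowa,hyk,pdjgi] add [mhpgi,unjyc] -> 11 lines: clxhb cboid ima etj rnjh xbig icph mhpgi unjyc juf gkxxl
Hunk 3: at line 1 remove [cboid,ima,etj] add [zxv,wqed] -> 10 lines: clxhb zxv wqed rnjh xbig icph mhpgi unjyc juf gkxxl
Hunk 4: at line 5 remove [icph] add [gmnvm,ubkex] -> 11 lines: clxhb zxv wqed rnjh xbig gmnvm ubkex mhpgi unjyc juf gkxxl
Hunk 5: at line 1 remove [zxv] add [sjbue,uzdru,sgm] -> 13 lines: clxhb sjbue uzdru sgm wqed rnjh xbig gmnvm ubkex mhpgi unjyc juf gkxxl
Hunk 6: at line 2 remove [sgm,wqed] add [ypx] -> 12 lines: clxhb sjbue uzdru ypx rnjh xbig gmnvm ubkex mhpgi unjyc juf gkxxl
Final line 8: ubkex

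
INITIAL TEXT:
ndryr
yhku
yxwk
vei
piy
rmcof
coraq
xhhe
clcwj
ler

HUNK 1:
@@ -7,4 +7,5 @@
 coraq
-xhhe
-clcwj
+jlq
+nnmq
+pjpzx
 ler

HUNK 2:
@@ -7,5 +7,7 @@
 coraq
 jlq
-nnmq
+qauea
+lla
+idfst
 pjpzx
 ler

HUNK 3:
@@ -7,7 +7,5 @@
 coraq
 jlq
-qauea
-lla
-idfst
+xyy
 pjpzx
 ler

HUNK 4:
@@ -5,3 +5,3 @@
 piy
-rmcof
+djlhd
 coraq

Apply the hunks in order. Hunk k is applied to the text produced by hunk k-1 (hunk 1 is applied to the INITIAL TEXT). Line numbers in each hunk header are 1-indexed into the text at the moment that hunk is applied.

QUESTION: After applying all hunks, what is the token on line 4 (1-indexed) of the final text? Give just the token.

Hunk 1: at line 7 remove [xhhe,clcwj] add [jlq,nnmq,pjpzx] -> 11 lines: ndryr yhku yxwk vei piy rmcof coraq jlq nnmq pjpzx ler
Hunk 2: at line 7 remove [nnmq] add [qauea,lla,idfst] -> 13 lines: ndryr yhku yxwk vei piy rmcof coraq jlq qauea lla idfst pjpzx ler
Hunk 3: at line 7 remove [qauea,lla,idfst] add [xyy] -> 11 lines: ndryr yhku yxwk vei piy rmcof coraq jlq xyy pjpzx ler
Hunk 4: at line 5 remove [rmcof] add [djlhd] -> 11 lines: ndryr yhku yxwk vei piy djlhd coraq jlq xyy pjpzx ler
Final line 4: vei

Answer: vei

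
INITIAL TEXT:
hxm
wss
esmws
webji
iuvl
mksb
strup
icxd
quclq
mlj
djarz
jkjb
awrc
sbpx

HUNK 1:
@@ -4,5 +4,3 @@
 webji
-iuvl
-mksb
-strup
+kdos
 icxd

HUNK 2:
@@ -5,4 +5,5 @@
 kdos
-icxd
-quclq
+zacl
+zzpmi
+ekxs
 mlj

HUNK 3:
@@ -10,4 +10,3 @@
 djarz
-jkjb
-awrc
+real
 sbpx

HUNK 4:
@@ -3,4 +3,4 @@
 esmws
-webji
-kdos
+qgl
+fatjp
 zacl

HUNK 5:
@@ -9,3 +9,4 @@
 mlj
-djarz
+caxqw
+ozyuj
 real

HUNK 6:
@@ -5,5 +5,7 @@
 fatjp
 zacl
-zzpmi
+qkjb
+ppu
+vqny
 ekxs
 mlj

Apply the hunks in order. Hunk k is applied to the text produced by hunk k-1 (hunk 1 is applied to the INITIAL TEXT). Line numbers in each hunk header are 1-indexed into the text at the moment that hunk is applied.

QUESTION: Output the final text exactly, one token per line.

Hunk 1: at line 4 remove [iuvl,mksb,strup] add [kdos] -> 12 lines: hxm wss esmws webji kdos icxd quclq mlj djarz jkjb awrc sbpx
Hunk 2: at line 5 remove [icxd,quclq] add [zacl,zzpmi,ekxs] -> 13 lines: hxm wss esmws webji kdos zacl zzpmi ekxs mlj djarz jkjb awrc sbpx
Hunk 3: at line 10 remove [jkjb,awrc] add [real] -> 12 lines: hxm wss esmws webji kdos zacl zzpmi ekxs mlj djarz real sbpx
Hunk 4: at line 3 remove [webji,kdos] add [qgl,fatjp] -> 12 lines: hxm wss esmws qgl fatjp zacl zzpmi ekxs mlj djarz real sbpx
Hunk 5: at line 9 remove [djarz] add [caxqw,ozyuj] -> 13 lines: hxm wss esmws qgl fatjp zacl zzpmi ekxs mlj caxqw ozyuj real sbpx
Hunk 6: at line 5 remove [zzpmi] add [qkjb,ppu,vqny] -> 15 lines: hxm wss esmws qgl fatjp zacl qkjb ppu vqny ekxs mlj caxqw ozyuj real sbpx

Answer: hxm
wss
esmws
qgl
fatjp
zacl
qkjb
ppu
vqny
ekxs
mlj
caxqw
ozyuj
real
sbpx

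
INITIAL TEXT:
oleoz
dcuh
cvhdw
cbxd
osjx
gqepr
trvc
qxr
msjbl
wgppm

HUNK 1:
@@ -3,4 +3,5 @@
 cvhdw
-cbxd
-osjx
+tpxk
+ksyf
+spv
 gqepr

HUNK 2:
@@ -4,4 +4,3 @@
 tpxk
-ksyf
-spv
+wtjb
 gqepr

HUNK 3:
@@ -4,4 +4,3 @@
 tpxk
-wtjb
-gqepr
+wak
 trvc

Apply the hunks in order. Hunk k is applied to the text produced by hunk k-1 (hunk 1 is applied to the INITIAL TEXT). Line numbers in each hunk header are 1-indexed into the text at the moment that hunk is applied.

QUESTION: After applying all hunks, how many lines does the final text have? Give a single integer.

Answer: 9

Derivation:
Hunk 1: at line 3 remove [cbxd,osjx] add [tpxk,ksyf,spv] -> 11 lines: oleoz dcuh cvhdw tpxk ksyf spv gqepr trvc qxr msjbl wgppm
Hunk 2: at line 4 remove [ksyf,spv] add [wtjb] -> 10 lines: oleoz dcuh cvhdw tpxk wtjb gqepr trvc qxr msjbl wgppm
Hunk 3: at line 4 remove [wtjb,gqepr] add [wak] -> 9 lines: oleoz dcuh cvhdw tpxk wak trvc qxr msjbl wgppm
Final line count: 9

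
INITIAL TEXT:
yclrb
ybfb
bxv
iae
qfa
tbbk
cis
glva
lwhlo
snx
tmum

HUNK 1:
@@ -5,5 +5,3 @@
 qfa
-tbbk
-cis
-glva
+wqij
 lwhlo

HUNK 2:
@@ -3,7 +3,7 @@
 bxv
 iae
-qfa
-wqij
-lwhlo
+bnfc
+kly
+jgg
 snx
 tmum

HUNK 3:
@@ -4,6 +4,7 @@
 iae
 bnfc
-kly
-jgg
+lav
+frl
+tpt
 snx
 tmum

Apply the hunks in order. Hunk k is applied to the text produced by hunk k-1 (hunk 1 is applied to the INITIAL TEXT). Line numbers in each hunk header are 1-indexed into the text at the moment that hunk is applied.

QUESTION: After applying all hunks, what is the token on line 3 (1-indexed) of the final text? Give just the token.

Answer: bxv

Derivation:
Hunk 1: at line 5 remove [tbbk,cis,glva] add [wqij] -> 9 lines: yclrb ybfb bxv iae qfa wqij lwhlo snx tmum
Hunk 2: at line 3 remove [qfa,wqij,lwhlo] add [bnfc,kly,jgg] -> 9 lines: yclrb ybfb bxv iae bnfc kly jgg snx tmum
Hunk 3: at line 4 remove [kly,jgg] add [lav,frl,tpt] -> 10 lines: yclrb ybfb bxv iae bnfc lav frl tpt snx tmum
Final line 3: bxv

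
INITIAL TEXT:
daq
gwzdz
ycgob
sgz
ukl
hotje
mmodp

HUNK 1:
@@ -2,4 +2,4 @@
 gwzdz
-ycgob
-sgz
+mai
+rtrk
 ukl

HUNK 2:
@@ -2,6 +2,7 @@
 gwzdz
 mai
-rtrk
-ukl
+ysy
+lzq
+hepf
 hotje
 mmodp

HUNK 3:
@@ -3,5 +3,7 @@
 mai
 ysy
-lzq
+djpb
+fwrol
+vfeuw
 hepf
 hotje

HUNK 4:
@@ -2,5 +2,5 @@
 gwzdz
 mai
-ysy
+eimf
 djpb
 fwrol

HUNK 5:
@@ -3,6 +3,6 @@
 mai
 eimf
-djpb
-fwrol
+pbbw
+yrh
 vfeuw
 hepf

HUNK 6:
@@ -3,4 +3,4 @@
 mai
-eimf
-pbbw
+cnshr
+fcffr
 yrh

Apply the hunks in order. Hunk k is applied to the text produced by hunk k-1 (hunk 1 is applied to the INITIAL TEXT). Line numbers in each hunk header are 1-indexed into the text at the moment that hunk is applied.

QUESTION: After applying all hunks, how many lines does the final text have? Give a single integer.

Hunk 1: at line 2 remove [ycgob,sgz] add [mai,rtrk] -> 7 lines: daq gwzdz mai rtrk ukl hotje mmodp
Hunk 2: at line 2 remove [rtrk,ukl] add [ysy,lzq,hepf] -> 8 lines: daq gwzdz mai ysy lzq hepf hotje mmodp
Hunk 3: at line 3 remove [lzq] add [djpb,fwrol,vfeuw] -> 10 lines: daq gwzdz mai ysy djpb fwrol vfeuw hepf hotje mmodp
Hunk 4: at line 2 remove [ysy] add [eimf] -> 10 lines: daq gwzdz mai eimf djpb fwrol vfeuw hepf hotje mmodp
Hunk 5: at line 3 remove [djpb,fwrol] add [pbbw,yrh] -> 10 lines: daq gwzdz mai eimf pbbw yrh vfeuw hepf hotje mmodp
Hunk 6: at line 3 remove [eimf,pbbw] add [cnshr,fcffr] -> 10 lines: daq gwzdz mai cnshr fcffr yrh vfeuw hepf hotje mmodp
Final line count: 10

Answer: 10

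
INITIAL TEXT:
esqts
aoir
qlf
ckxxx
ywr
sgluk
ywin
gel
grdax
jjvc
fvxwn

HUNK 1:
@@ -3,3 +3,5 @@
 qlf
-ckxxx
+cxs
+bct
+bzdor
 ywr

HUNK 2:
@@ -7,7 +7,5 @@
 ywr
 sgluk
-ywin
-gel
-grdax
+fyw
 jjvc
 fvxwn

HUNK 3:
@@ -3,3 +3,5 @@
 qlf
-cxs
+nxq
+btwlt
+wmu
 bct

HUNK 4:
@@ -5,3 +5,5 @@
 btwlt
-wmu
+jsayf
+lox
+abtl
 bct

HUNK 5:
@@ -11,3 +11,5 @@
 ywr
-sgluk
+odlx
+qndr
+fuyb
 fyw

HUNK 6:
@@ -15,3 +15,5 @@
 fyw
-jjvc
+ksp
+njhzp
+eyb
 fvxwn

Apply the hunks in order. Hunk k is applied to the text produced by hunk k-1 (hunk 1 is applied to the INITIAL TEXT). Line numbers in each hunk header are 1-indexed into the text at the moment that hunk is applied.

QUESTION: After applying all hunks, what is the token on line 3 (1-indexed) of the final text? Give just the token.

Hunk 1: at line 3 remove [ckxxx] add [cxs,bct,bzdor] -> 13 lines: esqts aoir qlf cxs bct bzdor ywr sgluk ywin gel grdax jjvc fvxwn
Hunk 2: at line 7 remove [ywin,gel,grdax] add [fyw] -> 11 lines: esqts aoir qlf cxs bct bzdor ywr sgluk fyw jjvc fvxwn
Hunk 3: at line 3 remove [cxs] add [nxq,btwlt,wmu] -> 13 lines: esqts aoir qlf nxq btwlt wmu bct bzdor ywr sgluk fyw jjvc fvxwn
Hunk 4: at line 5 remove [wmu] add [jsayf,lox,abtl] -> 15 lines: esqts aoir qlf nxq btwlt jsayf lox abtl bct bzdor ywr sgluk fyw jjvc fvxwn
Hunk 5: at line 11 remove [sgluk] add [odlx,qndr,fuyb] -> 17 lines: esqts aoir qlf nxq btwlt jsayf lox abtl bct bzdor ywr odlx qndr fuyb fyw jjvc fvxwn
Hunk 6: at line 15 remove [jjvc] add [ksp,njhzp,eyb] -> 19 lines: esqts aoir qlf nxq btwlt jsayf lox abtl bct bzdor ywr odlx qndr fuyb fyw ksp njhzp eyb fvxwn
Final line 3: qlf

Answer: qlf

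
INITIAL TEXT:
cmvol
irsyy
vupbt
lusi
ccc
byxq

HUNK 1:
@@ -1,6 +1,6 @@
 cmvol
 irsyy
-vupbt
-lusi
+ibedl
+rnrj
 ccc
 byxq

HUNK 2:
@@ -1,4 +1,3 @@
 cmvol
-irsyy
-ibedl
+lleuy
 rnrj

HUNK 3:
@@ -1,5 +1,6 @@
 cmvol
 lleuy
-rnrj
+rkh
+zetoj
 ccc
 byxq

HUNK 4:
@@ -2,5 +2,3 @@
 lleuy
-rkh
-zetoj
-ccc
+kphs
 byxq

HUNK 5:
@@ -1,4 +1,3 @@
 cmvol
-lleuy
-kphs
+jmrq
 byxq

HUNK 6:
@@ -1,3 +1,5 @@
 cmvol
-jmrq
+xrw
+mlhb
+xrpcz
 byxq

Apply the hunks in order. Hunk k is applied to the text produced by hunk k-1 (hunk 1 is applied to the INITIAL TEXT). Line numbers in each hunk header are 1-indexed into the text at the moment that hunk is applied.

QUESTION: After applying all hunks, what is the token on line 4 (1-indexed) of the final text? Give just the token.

Answer: xrpcz

Derivation:
Hunk 1: at line 1 remove [vupbt,lusi] add [ibedl,rnrj] -> 6 lines: cmvol irsyy ibedl rnrj ccc byxq
Hunk 2: at line 1 remove [irsyy,ibedl] add [lleuy] -> 5 lines: cmvol lleuy rnrj ccc byxq
Hunk 3: at line 1 remove [rnrj] add [rkh,zetoj] -> 6 lines: cmvol lleuy rkh zetoj ccc byxq
Hunk 4: at line 2 remove [rkh,zetoj,ccc] add [kphs] -> 4 lines: cmvol lleuy kphs byxq
Hunk 5: at line 1 remove [lleuy,kphs] add [jmrq] -> 3 lines: cmvol jmrq byxq
Hunk 6: at line 1 remove [jmrq] add [xrw,mlhb,xrpcz] -> 5 lines: cmvol xrw mlhb xrpcz byxq
Final line 4: xrpcz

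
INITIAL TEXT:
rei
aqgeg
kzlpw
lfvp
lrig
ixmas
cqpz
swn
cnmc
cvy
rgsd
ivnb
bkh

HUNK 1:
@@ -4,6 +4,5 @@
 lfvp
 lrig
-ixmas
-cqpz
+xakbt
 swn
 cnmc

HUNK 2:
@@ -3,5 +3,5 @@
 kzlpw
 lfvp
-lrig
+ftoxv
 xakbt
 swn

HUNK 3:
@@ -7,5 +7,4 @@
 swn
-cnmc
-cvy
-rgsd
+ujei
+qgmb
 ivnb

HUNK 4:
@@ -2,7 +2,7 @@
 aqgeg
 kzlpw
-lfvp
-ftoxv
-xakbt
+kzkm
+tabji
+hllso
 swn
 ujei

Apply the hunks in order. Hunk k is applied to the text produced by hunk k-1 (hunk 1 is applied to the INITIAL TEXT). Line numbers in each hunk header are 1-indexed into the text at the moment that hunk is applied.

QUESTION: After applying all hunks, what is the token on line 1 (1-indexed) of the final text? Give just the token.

Answer: rei

Derivation:
Hunk 1: at line 4 remove [ixmas,cqpz] add [xakbt] -> 12 lines: rei aqgeg kzlpw lfvp lrig xakbt swn cnmc cvy rgsd ivnb bkh
Hunk 2: at line 3 remove [lrig] add [ftoxv] -> 12 lines: rei aqgeg kzlpw lfvp ftoxv xakbt swn cnmc cvy rgsd ivnb bkh
Hunk 3: at line 7 remove [cnmc,cvy,rgsd] add [ujei,qgmb] -> 11 lines: rei aqgeg kzlpw lfvp ftoxv xakbt swn ujei qgmb ivnb bkh
Hunk 4: at line 2 remove [lfvp,ftoxv,xakbt] add [kzkm,tabji,hllso] -> 11 lines: rei aqgeg kzlpw kzkm tabji hllso swn ujei qgmb ivnb bkh
Final line 1: rei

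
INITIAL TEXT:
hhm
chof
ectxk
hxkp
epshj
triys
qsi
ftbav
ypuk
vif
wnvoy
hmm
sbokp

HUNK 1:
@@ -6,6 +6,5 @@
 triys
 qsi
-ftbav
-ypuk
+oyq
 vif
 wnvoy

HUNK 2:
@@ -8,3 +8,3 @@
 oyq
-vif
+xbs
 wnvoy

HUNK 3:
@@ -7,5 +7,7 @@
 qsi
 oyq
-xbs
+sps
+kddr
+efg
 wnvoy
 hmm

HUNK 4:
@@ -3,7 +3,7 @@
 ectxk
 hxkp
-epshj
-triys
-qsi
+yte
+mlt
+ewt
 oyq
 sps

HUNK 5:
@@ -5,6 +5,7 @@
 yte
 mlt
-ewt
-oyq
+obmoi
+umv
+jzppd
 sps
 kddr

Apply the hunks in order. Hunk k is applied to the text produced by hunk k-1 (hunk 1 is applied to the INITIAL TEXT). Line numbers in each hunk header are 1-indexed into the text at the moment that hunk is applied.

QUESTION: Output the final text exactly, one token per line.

Hunk 1: at line 6 remove [ftbav,ypuk] add [oyq] -> 12 lines: hhm chof ectxk hxkp epshj triys qsi oyq vif wnvoy hmm sbokp
Hunk 2: at line 8 remove [vif] add [xbs] -> 12 lines: hhm chof ectxk hxkp epshj triys qsi oyq xbs wnvoy hmm sbokp
Hunk 3: at line 7 remove [xbs] add [sps,kddr,efg] -> 14 lines: hhm chof ectxk hxkp epshj triys qsi oyq sps kddr efg wnvoy hmm sbokp
Hunk 4: at line 3 remove [epshj,triys,qsi] add [yte,mlt,ewt] -> 14 lines: hhm chof ectxk hxkp yte mlt ewt oyq sps kddr efg wnvoy hmm sbokp
Hunk 5: at line 5 remove [ewt,oyq] add [obmoi,umv,jzppd] -> 15 lines: hhm chof ectxk hxkp yte mlt obmoi umv jzppd sps kddr efg wnvoy hmm sbokp

Answer: hhm
chof
ectxk
hxkp
yte
mlt
obmoi
umv
jzppd
sps
kddr
efg
wnvoy
hmm
sbokp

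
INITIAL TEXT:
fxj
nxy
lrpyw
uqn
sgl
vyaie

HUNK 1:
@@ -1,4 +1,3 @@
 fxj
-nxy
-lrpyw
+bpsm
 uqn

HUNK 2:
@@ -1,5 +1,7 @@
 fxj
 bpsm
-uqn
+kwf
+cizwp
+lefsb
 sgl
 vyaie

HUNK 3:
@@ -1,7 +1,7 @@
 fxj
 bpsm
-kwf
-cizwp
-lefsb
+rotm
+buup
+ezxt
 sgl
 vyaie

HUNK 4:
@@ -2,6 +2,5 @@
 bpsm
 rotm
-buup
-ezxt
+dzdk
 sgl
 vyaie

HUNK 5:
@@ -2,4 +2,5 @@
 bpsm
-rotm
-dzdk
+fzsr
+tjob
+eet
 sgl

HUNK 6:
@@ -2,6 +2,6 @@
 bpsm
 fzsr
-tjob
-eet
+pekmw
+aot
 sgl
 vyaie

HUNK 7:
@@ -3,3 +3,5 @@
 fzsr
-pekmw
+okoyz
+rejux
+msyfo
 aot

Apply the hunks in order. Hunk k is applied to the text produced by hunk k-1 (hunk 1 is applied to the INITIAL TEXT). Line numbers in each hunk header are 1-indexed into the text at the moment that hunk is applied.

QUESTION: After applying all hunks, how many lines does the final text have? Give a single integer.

Answer: 9

Derivation:
Hunk 1: at line 1 remove [nxy,lrpyw] add [bpsm] -> 5 lines: fxj bpsm uqn sgl vyaie
Hunk 2: at line 1 remove [uqn] add [kwf,cizwp,lefsb] -> 7 lines: fxj bpsm kwf cizwp lefsb sgl vyaie
Hunk 3: at line 1 remove [kwf,cizwp,lefsb] add [rotm,buup,ezxt] -> 7 lines: fxj bpsm rotm buup ezxt sgl vyaie
Hunk 4: at line 2 remove [buup,ezxt] add [dzdk] -> 6 lines: fxj bpsm rotm dzdk sgl vyaie
Hunk 5: at line 2 remove [rotm,dzdk] add [fzsr,tjob,eet] -> 7 lines: fxj bpsm fzsr tjob eet sgl vyaie
Hunk 6: at line 2 remove [tjob,eet] add [pekmw,aot] -> 7 lines: fxj bpsm fzsr pekmw aot sgl vyaie
Hunk 7: at line 3 remove [pekmw] add [okoyz,rejux,msyfo] -> 9 lines: fxj bpsm fzsr okoyz rejux msyfo aot sgl vyaie
Final line count: 9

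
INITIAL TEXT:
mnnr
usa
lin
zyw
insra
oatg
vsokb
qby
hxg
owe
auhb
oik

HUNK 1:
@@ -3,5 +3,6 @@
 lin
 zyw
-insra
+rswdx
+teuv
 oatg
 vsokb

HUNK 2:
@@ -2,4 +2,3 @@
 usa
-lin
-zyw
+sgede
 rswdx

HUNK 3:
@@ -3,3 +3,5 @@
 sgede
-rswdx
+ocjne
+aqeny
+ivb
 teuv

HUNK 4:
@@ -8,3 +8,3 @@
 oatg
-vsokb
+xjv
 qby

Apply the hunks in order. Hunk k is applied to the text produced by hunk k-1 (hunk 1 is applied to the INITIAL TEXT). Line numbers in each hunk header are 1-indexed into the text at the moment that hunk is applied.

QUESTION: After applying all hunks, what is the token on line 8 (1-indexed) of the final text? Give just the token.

Answer: oatg

Derivation:
Hunk 1: at line 3 remove [insra] add [rswdx,teuv] -> 13 lines: mnnr usa lin zyw rswdx teuv oatg vsokb qby hxg owe auhb oik
Hunk 2: at line 2 remove [lin,zyw] add [sgede] -> 12 lines: mnnr usa sgede rswdx teuv oatg vsokb qby hxg owe auhb oik
Hunk 3: at line 3 remove [rswdx] add [ocjne,aqeny,ivb] -> 14 lines: mnnr usa sgede ocjne aqeny ivb teuv oatg vsokb qby hxg owe auhb oik
Hunk 4: at line 8 remove [vsokb] add [xjv] -> 14 lines: mnnr usa sgede ocjne aqeny ivb teuv oatg xjv qby hxg owe auhb oik
Final line 8: oatg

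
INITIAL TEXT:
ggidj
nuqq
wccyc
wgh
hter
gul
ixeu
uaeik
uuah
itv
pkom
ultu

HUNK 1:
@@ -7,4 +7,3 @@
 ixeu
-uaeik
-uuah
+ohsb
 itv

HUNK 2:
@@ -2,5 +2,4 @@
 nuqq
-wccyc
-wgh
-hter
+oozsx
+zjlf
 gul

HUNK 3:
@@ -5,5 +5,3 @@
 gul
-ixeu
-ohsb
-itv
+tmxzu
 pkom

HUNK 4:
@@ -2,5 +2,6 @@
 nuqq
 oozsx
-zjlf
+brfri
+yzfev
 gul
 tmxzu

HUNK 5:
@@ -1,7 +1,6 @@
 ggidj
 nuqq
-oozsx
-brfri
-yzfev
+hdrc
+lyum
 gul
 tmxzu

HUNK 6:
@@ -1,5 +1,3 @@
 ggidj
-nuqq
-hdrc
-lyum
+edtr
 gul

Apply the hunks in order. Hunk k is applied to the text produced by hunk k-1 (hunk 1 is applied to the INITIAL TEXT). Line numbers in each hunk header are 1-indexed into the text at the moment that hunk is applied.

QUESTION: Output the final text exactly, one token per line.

Answer: ggidj
edtr
gul
tmxzu
pkom
ultu

Derivation:
Hunk 1: at line 7 remove [uaeik,uuah] add [ohsb] -> 11 lines: ggidj nuqq wccyc wgh hter gul ixeu ohsb itv pkom ultu
Hunk 2: at line 2 remove [wccyc,wgh,hter] add [oozsx,zjlf] -> 10 lines: ggidj nuqq oozsx zjlf gul ixeu ohsb itv pkom ultu
Hunk 3: at line 5 remove [ixeu,ohsb,itv] add [tmxzu] -> 8 lines: ggidj nuqq oozsx zjlf gul tmxzu pkom ultu
Hunk 4: at line 2 remove [zjlf] add [brfri,yzfev] -> 9 lines: ggidj nuqq oozsx brfri yzfev gul tmxzu pkom ultu
Hunk 5: at line 1 remove [oozsx,brfri,yzfev] add [hdrc,lyum] -> 8 lines: ggidj nuqq hdrc lyum gul tmxzu pkom ultu
Hunk 6: at line 1 remove [nuqq,hdrc,lyum] add [edtr] -> 6 lines: ggidj edtr gul tmxzu pkom ultu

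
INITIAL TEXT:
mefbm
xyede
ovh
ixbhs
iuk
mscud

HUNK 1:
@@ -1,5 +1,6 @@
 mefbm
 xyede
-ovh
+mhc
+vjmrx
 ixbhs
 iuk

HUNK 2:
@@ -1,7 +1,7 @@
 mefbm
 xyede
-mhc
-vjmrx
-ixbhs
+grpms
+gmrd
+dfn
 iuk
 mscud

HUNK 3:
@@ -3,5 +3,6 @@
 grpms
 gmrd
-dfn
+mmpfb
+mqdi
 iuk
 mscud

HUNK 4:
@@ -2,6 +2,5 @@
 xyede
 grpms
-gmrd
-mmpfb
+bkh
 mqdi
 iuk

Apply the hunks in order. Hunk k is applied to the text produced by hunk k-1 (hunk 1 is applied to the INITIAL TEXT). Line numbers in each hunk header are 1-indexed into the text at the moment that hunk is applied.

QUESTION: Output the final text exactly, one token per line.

Hunk 1: at line 1 remove [ovh] add [mhc,vjmrx] -> 7 lines: mefbm xyede mhc vjmrx ixbhs iuk mscud
Hunk 2: at line 1 remove [mhc,vjmrx,ixbhs] add [grpms,gmrd,dfn] -> 7 lines: mefbm xyede grpms gmrd dfn iuk mscud
Hunk 3: at line 3 remove [dfn] add [mmpfb,mqdi] -> 8 lines: mefbm xyede grpms gmrd mmpfb mqdi iuk mscud
Hunk 4: at line 2 remove [gmrd,mmpfb] add [bkh] -> 7 lines: mefbm xyede grpms bkh mqdi iuk mscud

Answer: mefbm
xyede
grpms
bkh
mqdi
iuk
mscud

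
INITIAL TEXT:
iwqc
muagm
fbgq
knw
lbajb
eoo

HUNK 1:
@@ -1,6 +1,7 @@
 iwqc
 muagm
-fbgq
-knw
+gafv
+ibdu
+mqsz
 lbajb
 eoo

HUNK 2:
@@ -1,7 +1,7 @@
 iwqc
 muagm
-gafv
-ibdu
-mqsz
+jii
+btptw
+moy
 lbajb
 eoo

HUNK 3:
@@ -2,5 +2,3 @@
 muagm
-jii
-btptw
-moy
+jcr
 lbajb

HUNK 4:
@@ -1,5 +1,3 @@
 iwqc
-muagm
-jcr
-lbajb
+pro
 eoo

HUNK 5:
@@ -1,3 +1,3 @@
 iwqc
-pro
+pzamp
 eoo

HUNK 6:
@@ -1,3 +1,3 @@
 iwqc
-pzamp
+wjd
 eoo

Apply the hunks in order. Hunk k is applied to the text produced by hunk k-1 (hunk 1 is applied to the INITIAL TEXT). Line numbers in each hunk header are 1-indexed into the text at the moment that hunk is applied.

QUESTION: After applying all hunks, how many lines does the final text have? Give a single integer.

Hunk 1: at line 1 remove [fbgq,knw] add [gafv,ibdu,mqsz] -> 7 lines: iwqc muagm gafv ibdu mqsz lbajb eoo
Hunk 2: at line 1 remove [gafv,ibdu,mqsz] add [jii,btptw,moy] -> 7 lines: iwqc muagm jii btptw moy lbajb eoo
Hunk 3: at line 2 remove [jii,btptw,moy] add [jcr] -> 5 lines: iwqc muagm jcr lbajb eoo
Hunk 4: at line 1 remove [muagm,jcr,lbajb] add [pro] -> 3 lines: iwqc pro eoo
Hunk 5: at line 1 remove [pro] add [pzamp] -> 3 lines: iwqc pzamp eoo
Hunk 6: at line 1 remove [pzamp] add [wjd] -> 3 lines: iwqc wjd eoo
Final line count: 3

Answer: 3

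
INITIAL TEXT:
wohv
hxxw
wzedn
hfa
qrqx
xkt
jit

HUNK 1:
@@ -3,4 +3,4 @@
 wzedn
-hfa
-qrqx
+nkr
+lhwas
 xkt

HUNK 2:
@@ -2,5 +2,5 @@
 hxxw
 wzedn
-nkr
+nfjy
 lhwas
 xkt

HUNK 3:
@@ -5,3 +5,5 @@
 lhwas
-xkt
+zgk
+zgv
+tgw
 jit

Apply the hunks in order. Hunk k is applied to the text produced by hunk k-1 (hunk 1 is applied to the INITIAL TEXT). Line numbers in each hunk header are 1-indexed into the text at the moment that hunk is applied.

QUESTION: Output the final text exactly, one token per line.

Hunk 1: at line 3 remove [hfa,qrqx] add [nkr,lhwas] -> 7 lines: wohv hxxw wzedn nkr lhwas xkt jit
Hunk 2: at line 2 remove [nkr] add [nfjy] -> 7 lines: wohv hxxw wzedn nfjy lhwas xkt jit
Hunk 3: at line 5 remove [xkt] add [zgk,zgv,tgw] -> 9 lines: wohv hxxw wzedn nfjy lhwas zgk zgv tgw jit

Answer: wohv
hxxw
wzedn
nfjy
lhwas
zgk
zgv
tgw
jit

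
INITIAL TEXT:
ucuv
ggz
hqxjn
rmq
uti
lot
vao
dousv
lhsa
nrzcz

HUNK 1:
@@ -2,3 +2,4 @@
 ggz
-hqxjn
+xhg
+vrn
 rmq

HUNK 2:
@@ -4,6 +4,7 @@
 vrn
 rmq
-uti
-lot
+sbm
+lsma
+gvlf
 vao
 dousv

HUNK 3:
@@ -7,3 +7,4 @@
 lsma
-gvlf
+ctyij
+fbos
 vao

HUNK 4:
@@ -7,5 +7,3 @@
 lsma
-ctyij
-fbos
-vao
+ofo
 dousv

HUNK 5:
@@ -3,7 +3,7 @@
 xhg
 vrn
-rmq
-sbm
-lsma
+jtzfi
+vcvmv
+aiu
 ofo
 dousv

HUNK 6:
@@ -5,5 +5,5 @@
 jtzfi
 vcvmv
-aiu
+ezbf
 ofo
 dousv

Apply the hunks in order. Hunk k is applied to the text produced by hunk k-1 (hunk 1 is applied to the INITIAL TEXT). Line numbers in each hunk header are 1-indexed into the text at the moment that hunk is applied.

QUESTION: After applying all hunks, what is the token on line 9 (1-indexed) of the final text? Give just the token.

Answer: dousv

Derivation:
Hunk 1: at line 2 remove [hqxjn] add [xhg,vrn] -> 11 lines: ucuv ggz xhg vrn rmq uti lot vao dousv lhsa nrzcz
Hunk 2: at line 4 remove [uti,lot] add [sbm,lsma,gvlf] -> 12 lines: ucuv ggz xhg vrn rmq sbm lsma gvlf vao dousv lhsa nrzcz
Hunk 3: at line 7 remove [gvlf] add [ctyij,fbos] -> 13 lines: ucuv ggz xhg vrn rmq sbm lsma ctyij fbos vao dousv lhsa nrzcz
Hunk 4: at line 7 remove [ctyij,fbos,vao] add [ofo] -> 11 lines: ucuv ggz xhg vrn rmq sbm lsma ofo dousv lhsa nrzcz
Hunk 5: at line 3 remove [rmq,sbm,lsma] add [jtzfi,vcvmv,aiu] -> 11 lines: ucuv ggz xhg vrn jtzfi vcvmv aiu ofo dousv lhsa nrzcz
Hunk 6: at line 5 remove [aiu] add [ezbf] -> 11 lines: ucuv ggz xhg vrn jtzfi vcvmv ezbf ofo dousv lhsa nrzcz
Final line 9: dousv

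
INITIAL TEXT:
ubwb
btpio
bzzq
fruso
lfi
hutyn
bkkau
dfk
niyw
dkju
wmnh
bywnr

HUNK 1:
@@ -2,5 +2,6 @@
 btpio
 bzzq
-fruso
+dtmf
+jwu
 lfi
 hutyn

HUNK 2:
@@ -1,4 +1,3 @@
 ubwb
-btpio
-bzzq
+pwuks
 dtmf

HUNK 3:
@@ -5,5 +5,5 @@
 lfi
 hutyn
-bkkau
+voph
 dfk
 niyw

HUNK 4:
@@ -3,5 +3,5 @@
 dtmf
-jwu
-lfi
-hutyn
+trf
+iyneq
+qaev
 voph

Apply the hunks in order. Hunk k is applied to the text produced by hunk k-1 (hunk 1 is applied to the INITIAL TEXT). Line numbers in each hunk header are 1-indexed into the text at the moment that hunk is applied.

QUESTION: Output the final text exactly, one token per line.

Hunk 1: at line 2 remove [fruso] add [dtmf,jwu] -> 13 lines: ubwb btpio bzzq dtmf jwu lfi hutyn bkkau dfk niyw dkju wmnh bywnr
Hunk 2: at line 1 remove [btpio,bzzq] add [pwuks] -> 12 lines: ubwb pwuks dtmf jwu lfi hutyn bkkau dfk niyw dkju wmnh bywnr
Hunk 3: at line 5 remove [bkkau] add [voph] -> 12 lines: ubwb pwuks dtmf jwu lfi hutyn voph dfk niyw dkju wmnh bywnr
Hunk 4: at line 3 remove [jwu,lfi,hutyn] add [trf,iyneq,qaev] -> 12 lines: ubwb pwuks dtmf trf iyneq qaev voph dfk niyw dkju wmnh bywnr

Answer: ubwb
pwuks
dtmf
trf
iyneq
qaev
voph
dfk
niyw
dkju
wmnh
bywnr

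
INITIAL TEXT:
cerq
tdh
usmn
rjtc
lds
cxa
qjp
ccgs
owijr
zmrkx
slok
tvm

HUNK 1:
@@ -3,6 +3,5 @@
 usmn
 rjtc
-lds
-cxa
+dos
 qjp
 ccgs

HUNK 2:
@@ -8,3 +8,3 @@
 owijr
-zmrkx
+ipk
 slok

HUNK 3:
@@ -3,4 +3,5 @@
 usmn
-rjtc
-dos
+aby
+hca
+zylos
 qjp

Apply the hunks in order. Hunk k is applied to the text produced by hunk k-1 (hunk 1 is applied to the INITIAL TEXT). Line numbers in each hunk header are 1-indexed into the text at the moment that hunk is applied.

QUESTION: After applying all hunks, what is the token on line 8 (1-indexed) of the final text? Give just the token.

Answer: ccgs

Derivation:
Hunk 1: at line 3 remove [lds,cxa] add [dos] -> 11 lines: cerq tdh usmn rjtc dos qjp ccgs owijr zmrkx slok tvm
Hunk 2: at line 8 remove [zmrkx] add [ipk] -> 11 lines: cerq tdh usmn rjtc dos qjp ccgs owijr ipk slok tvm
Hunk 3: at line 3 remove [rjtc,dos] add [aby,hca,zylos] -> 12 lines: cerq tdh usmn aby hca zylos qjp ccgs owijr ipk slok tvm
Final line 8: ccgs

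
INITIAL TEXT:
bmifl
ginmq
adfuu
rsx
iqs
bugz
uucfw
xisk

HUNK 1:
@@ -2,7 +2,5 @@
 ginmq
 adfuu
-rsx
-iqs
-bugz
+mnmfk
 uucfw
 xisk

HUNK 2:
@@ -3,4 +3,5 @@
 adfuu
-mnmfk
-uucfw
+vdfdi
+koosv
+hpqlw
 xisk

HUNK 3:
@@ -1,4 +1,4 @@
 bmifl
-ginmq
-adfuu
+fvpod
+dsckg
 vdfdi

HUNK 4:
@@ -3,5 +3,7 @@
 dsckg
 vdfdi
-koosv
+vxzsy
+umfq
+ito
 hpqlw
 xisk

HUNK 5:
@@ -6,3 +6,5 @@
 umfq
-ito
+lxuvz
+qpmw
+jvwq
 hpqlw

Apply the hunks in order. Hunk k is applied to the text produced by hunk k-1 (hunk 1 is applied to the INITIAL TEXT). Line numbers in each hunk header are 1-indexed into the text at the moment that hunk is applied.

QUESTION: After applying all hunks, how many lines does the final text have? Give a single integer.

Answer: 11

Derivation:
Hunk 1: at line 2 remove [rsx,iqs,bugz] add [mnmfk] -> 6 lines: bmifl ginmq adfuu mnmfk uucfw xisk
Hunk 2: at line 3 remove [mnmfk,uucfw] add [vdfdi,koosv,hpqlw] -> 7 lines: bmifl ginmq adfuu vdfdi koosv hpqlw xisk
Hunk 3: at line 1 remove [ginmq,adfuu] add [fvpod,dsckg] -> 7 lines: bmifl fvpod dsckg vdfdi koosv hpqlw xisk
Hunk 4: at line 3 remove [koosv] add [vxzsy,umfq,ito] -> 9 lines: bmifl fvpod dsckg vdfdi vxzsy umfq ito hpqlw xisk
Hunk 5: at line 6 remove [ito] add [lxuvz,qpmw,jvwq] -> 11 lines: bmifl fvpod dsckg vdfdi vxzsy umfq lxuvz qpmw jvwq hpqlw xisk
Final line count: 11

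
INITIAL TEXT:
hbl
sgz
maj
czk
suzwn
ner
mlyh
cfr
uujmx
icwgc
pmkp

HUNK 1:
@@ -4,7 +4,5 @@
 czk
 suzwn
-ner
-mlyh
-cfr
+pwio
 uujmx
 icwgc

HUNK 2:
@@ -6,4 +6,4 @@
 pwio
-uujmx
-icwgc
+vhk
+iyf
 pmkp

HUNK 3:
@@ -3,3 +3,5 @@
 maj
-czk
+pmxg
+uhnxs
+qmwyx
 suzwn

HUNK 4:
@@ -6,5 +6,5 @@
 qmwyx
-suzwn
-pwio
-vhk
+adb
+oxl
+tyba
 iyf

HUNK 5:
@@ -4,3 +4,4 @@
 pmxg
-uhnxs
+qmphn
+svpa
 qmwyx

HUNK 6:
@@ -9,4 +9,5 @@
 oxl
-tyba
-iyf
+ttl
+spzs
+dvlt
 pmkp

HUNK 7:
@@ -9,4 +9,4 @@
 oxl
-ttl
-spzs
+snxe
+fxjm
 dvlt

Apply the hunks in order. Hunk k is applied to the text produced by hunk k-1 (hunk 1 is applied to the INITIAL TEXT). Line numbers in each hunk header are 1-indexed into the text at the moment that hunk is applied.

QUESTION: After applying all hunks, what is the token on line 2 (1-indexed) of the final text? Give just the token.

Hunk 1: at line 4 remove [ner,mlyh,cfr] add [pwio] -> 9 lines: hbl sgz maj czk suzwn pwio uujmx icwgc pmkp
Hunk 2: at line 6 remove [uujmx,icwgc] add [vhk,iyf] -> 9 lines: hbl sgz maj czk suzwn pwio vhk iyf pmkp
Hunk 3: at line 3 remove [czk] add [pmxg,uhnxs,qmwyx] -> 11 lines: hbl sgz maj pmxg uhnxs qmwyx suzwn pwio vhk iyf pmkp
Hunk 4: at line 6 remove [suzwn,pwio,vhk] add [adb,oxl,tyba] -> 11 lines: hbl sgz maj pmxg uhnxs qmwyx adb oxl tyba iyf pmkp
Hunk 5: at line 4 remove [uhnxs] add [qmphn,svpa] -> 12 lines: hbl sgz maj pmxg qmphn svpa qmwyx adb oxl tyba iyf pmkp
Hunk 6: at line 9 remove [tyba,iyf] add [ttl,spzs,dvlt] -> 13 lines: hbl sgz maj pmxg qmphn svpa qmwyx adb oxl ttl spzs dvlt pmkp
Hunk 7: at line 9 remove [ttl,spzs] add [snxe,fxjm] -> 13 lines: hbl sgz maj pmxg qmphn svpa qmwyx adb oxl snxe fxjm dvlt pmkp
Final line 2: sgz

Answer: sgz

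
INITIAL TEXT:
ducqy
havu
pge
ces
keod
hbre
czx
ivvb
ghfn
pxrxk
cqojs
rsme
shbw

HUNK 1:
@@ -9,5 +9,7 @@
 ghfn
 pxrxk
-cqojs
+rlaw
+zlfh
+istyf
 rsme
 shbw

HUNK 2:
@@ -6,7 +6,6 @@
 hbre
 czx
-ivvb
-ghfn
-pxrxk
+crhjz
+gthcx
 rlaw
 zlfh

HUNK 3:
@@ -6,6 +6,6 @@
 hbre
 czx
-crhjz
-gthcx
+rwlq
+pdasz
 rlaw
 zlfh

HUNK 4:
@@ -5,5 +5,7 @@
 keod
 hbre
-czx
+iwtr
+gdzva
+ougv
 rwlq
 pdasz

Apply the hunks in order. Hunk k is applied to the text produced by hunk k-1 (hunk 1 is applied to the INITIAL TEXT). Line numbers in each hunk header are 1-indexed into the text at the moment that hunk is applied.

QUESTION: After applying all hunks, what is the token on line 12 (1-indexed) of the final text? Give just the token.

Answer: rlaw

Derivation:
Hunk 1: at line 9 remove [cqojs] add [rlaw,zlfh,istyf] -> 15 lines: ducqy havu pge ces keod hbre czx ivvb ghfn pxrxk rlaw zlfh istyf rsme shbw
Hunk 2: at line 6 remove [ivvb,ghfn,pxrxk] add [crhjz,gthcx] -> 14 lines: ducqy havu pge ces keod hbre czx crhjz gthcx rlaw zlfh istyf rsme shbw
Hunk 3: at line 6 remove [crhjz,gthcx] add [rwlq,pdasz] -> 14 lines: ducqy havu pge ces keod hbre czx rwlq pdasz rlaw zlfh istyf rsme shbw
Hunk 4: at line 5 remove [czx] add [iwtr,gdzva,ougv] -> 16 lines: ducqy havu pge ces keod hbre iwtr gdzva ougv rwlq pdasz rlaw zlfh istyf rsme shbw
Final line 12: rlaw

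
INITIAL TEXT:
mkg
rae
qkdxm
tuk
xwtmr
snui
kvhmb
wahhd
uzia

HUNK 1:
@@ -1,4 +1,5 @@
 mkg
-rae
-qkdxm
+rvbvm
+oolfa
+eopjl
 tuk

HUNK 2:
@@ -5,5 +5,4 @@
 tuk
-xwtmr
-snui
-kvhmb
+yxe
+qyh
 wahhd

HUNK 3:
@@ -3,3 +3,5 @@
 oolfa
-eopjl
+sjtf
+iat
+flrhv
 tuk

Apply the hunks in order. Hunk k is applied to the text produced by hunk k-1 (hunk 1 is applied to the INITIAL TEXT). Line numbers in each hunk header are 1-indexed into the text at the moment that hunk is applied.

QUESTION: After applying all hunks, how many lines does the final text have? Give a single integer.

Hunk 1: at line 1 remove [rae,qkdxm] add [rvbvm,oolfa,eopjl] -> 10 lines: mkg rvbvm oolfa eopjl tuk xwtmr snui kvhmb wahhd uzia
Hunk 2: at line 5 remove [xwtmr,snui,kvhmb] add [yxe,qyh] -> 9 lines: mkg rvbvm oolfa eopjl tuk yxe qyh wahhd uzia
Hunk 3: at line 3 remove [eopjl] add [sjtf,iat,flrhv] -> 11 lines: mkg rvbvm oolfa sjtf iat flrhv tuk yxe qyh wahhd uzia
Final line count: 11

Answer: 11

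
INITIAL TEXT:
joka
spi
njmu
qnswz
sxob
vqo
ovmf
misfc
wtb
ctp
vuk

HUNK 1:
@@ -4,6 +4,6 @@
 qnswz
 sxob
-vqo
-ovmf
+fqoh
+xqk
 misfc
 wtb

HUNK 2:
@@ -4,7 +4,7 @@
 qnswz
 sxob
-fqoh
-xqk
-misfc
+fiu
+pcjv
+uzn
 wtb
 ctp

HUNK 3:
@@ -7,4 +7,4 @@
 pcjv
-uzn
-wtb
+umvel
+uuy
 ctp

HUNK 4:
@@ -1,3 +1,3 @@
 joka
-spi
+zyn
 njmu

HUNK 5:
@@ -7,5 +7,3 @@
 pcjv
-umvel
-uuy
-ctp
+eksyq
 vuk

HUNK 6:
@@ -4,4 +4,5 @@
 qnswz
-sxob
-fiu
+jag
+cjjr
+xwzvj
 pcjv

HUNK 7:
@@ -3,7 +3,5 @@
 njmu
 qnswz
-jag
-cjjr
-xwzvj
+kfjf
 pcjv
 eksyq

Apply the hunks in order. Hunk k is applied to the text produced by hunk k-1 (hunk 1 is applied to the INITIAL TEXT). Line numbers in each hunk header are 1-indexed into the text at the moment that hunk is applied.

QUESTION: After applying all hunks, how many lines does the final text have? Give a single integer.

Answer: 8

Derivation:
Hunk 1: at line 4 remove [vqo,ovmf] add [fqoh,xqk] -> 11 lines: joka spi njmu qnswz sxob fqoh xqk misfc wtb ctp vuk
Hunk 2: at line 4 remove [fqoh,xqk,misfc] add [fiu,pcjv,uzn] -> 11 lines: joka spi njmu qnswz sxob fiu pcjv uzn wtb ctp vuk
Hunk 3: at line 7 remove [uzn,wtb] add [umvel,uuy] -> 11 lines: joka spi njmu qnswz sxob fiu pcjv umvel uuy ctp vuk
Hunk 4: at line 1 remove [spi] add [zyn] -> 11 lines: joka zyn njmu qnswz sxob fiu pcjv umvel uuy ctp vuk
Hunk 5: at line 7 remove [umvel,uuy,ctp] add [eksyq] -> 9 lines: joka zyn njmu qnswz sxob fiu pcjv eksyq vuk
Hunk 6: at line 4 remove [sxob,fiu] add [jag,cjjr,xwzvj] -> 10 lines: joka zyn njmu qnswz jag cjjr xwzvj pcjv eksyq vuk
Hunk 7: at line 3 remove [jag,cjjr,xwzvj] add [kfjf] -> 8 lines: joka zyn njmu qnswz kfjf pcjv eksyq vuk
Final line count: 8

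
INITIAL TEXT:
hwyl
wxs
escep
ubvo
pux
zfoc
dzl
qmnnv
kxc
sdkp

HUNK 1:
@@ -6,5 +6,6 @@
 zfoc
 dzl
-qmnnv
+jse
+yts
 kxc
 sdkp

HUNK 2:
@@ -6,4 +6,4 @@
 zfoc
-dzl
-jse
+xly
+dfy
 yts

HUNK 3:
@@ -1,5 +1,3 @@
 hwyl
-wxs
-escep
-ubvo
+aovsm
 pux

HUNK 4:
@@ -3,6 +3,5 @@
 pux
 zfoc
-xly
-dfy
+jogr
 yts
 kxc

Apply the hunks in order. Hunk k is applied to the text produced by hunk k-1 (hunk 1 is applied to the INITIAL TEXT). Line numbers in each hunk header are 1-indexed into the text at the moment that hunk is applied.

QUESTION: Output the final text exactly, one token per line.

Answer: hwyl
aovsm
pux
zfoc
jogr
yts
kxc
sdkp

Derivation:
Hunk 1: at line 6 remove [qmnnv] add [jse,yts] -> 11 lines: hwyl wxs escep ubvo pux zfoc dzl jse yts kxc sdkp
Hunk 2: at line 6 remove [dzl,jse] add [xly,dfy] -> 11 lines: hwyl wxs escep ubvo pux zfoc xly dfy yts kxc sdkp
Hunk 3: at line 1 remove [wxs,escep,ubvo] add [aovsm] -> 9 lines: hwyl aovsm pux zfoc xly dfy yts kxc sdkp
Hunk 4: at line 3 remove [xly,dfy] add [jogr] -> 8 lines: hwyl aovsm pux zfoc jogr yts kxc sdkp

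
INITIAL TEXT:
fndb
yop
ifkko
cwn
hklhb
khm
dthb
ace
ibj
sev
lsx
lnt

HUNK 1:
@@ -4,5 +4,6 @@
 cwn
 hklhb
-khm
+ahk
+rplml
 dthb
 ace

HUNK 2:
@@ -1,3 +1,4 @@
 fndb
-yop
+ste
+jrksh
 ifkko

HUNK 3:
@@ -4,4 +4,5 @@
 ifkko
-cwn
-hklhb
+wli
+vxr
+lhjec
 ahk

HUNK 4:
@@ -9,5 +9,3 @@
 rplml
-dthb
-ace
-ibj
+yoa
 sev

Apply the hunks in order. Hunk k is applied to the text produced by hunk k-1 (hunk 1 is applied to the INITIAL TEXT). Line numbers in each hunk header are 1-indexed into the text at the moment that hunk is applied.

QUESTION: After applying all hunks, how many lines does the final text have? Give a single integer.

Hunk 1: at line 4 remove [khm] add [ahk,rplml] -> 13 lines: fndb yop ifkko cwn hklhb ahk rplml dthb ace ibj sev lsx lnt
Hunk 2: at line 1 remove [yop] add [ste,jrksh] -> 14 lines: fndb ste jrksh ifkko cwn hklhb ahk rplml dthb ace ibj sev lsx lnt
Hunk 3: at line 4 remove [cwn,hklhb] add [wli,vxr,lhjec] -> 15 lines: fndb ste jrksh ifkko wli vxr lhjec ahk rplml dthb ace ibj sev lsx lnt
Hunk 4: at line 9 remove [dthb,ace,ibj] add [yoa] -> 13 lines: fndb ste jrksh ifkko wli vxr lhjec ahk rplml yoa sev lsx lnt
Final line count: 13

Answer: 13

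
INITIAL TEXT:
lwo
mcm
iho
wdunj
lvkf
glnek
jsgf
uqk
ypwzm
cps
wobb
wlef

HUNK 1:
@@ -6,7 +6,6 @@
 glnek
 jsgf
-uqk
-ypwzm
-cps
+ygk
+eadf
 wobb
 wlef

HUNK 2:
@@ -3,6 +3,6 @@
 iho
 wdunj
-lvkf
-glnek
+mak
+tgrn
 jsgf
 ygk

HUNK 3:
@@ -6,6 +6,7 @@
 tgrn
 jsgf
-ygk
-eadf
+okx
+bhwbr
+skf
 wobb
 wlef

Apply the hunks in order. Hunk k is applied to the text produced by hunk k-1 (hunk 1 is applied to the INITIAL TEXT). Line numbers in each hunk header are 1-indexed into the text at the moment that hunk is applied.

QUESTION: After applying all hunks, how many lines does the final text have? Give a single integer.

Hunk 1: at line 6 remove [uqk,ypwzm,cps] add [ygk,eadf] -> 11 lines: lwo mcm iho wdunj lvkf glnek jsgf ygk eadf wobb wlef
Hunk 2: at line 3 remove [lvkf,glnek] add [mak,tgrn] -> 11 lines: lwo mcm iho wdunj mak tgrn jsgf ygk eadf wobb wlef
Hunk 3: at line 6 remove [ygk,eadf] add [okx,bhwbr,skf] -> 12 lines: lwo mcm iho wdunj mak tgrn jsgf okx bhwbr skf wobb wlef
Final line count: 12

Answer: 12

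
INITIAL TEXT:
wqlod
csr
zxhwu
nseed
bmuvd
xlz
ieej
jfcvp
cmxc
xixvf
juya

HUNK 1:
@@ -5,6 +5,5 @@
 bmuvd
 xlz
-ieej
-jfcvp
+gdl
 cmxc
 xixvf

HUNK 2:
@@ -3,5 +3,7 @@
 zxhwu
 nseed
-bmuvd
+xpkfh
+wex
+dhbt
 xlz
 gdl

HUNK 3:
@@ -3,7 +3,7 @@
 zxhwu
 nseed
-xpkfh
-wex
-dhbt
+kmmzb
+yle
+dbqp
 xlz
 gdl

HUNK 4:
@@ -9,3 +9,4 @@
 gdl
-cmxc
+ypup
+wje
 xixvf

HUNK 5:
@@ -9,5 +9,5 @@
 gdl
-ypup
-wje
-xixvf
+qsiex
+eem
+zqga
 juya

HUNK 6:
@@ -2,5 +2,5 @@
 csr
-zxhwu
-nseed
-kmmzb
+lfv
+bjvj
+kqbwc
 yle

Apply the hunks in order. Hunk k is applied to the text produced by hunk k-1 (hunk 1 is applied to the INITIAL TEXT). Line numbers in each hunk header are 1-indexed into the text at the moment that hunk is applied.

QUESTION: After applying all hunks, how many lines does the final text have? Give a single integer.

Answer: 13

Derivation:
Hunk 1: at line 5 remove [ieej,jfcvp] add [gdl] -> 10 lines: wqlod csr zxhwu nseed bmuvd xlz gdl cmxc xixvf juya
Hunk 2: at line 3 remove [bmuvd] add [xpkfh,wex,dhbt] -> 12 lines: wqlod csr zxhwu nseed xpkfh wex dhbt xlz gdl cmxc xixvf juya
Hunk 3: at line 3 remove [xpkfh,wex,dhbt] add [kmmzb,yle,dbqp] -> 12 lines: wqlod csr zxhwu nseed kmmzb yle dbqp xlz gdl cmxc xixvf juya
Hunk 4: at line 9 remove [cmxc] add [ypup,wje] -> 13 lines: wqlod csr zxhwu nseed kmmzb yle dbqp xlz gdl ypup wje xixvf juya
Hunk 5: at line 9 remove [ypup,wje,xixvf] add [qsiex,eem,zqga] -> 13 lines: wqlod csr zxhwu nseed kmmzb yle dbqp xlz gdl qsiex eem zqga juya
Hunk 6: at line 2 remove [zxhwu,nseed,kmmzb] add [lfv,bjvj,kqbwc] -> 13 lines: wqlod csr lfv bjvj kqbwc yle dbqp xlz gdl qsiex eem zqga juya
Final line count: 13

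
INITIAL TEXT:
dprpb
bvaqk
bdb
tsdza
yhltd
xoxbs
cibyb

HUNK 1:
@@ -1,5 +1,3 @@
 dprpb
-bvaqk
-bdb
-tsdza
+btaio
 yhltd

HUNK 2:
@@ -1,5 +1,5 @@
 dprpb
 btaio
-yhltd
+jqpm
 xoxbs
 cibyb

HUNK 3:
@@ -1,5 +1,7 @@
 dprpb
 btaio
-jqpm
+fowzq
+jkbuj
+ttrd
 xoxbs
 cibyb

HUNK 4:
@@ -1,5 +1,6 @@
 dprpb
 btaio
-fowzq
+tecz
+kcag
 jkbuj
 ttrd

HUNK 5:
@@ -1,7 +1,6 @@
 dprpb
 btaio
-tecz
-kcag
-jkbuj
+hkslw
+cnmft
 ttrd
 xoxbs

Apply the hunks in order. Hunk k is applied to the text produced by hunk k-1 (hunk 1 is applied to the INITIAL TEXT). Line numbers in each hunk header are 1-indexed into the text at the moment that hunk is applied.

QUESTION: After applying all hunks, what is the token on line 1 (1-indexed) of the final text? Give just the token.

Hunk 1: at line 1 remove [bvaqk,bdb,tsdza] add [btaio] -> 5 lines: dprpb btaio yhltd xoxbs cibyb
Hunk 2: at line 1 remove [yhltd] add [jqpm] -> 5 lines: dprpb btaio jqpm xoxbs cibyb
Hunk 3: at line 1 remove [jqpm] add [fowzq,jkbuj,ttrd] -> 7 lines: dprpb btaio fowzq jkbuj ttrd xoxbs cibyb
Hunk 4: at line 1 remove [fowzq] add [tecz,kcag] -> 8 lines: dprpb btaio tecz kcag jkbuj ttrd xoxbs cibyb
Hunk 5: at line 1 remove [tecz,kcag,jkbuj] add [hkslw,cnmft] -> 7 lines: dprpb btaio hkslw cnmft ttrd xoxbs cibyb
Final line 1: dprpb

Answer: dprpb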